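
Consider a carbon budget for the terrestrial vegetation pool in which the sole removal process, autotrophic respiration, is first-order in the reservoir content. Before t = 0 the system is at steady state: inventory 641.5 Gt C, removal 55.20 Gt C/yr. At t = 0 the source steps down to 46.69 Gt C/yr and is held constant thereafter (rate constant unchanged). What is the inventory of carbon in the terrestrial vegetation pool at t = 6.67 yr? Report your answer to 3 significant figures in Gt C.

The sink rate constant is k = F₀/M₀ = 55.20/641.5 = 0.08605 yr⁻¹.
Solving dM/dt = F₁ − kM with M(0) = M₀ gives M(t) = F₁/k + (M₀ − F₁/k)·e^(−kt).
F₁/k = 46.69/0.08605 = 542.60 Gt C; kt = 0.08605 × 6.67 = 0.5739, e^(−kt) = 0.5633.
M(6.67) = 542.60 + (641.5 − 542.60) × 0.5633 = 542.60 + 55.71 = 598.31 Gt C.

598 Gt C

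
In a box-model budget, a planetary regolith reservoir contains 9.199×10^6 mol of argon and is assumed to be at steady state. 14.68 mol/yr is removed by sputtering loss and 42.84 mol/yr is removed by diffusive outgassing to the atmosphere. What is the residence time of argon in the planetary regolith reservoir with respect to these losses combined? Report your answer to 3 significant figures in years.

Total removal = 14.68 + 42.84 = 57.520 mol/yr.
τ = M / ΣF_out = 9.199×10^6 / 57.520 = 159900 yr.

160000 yr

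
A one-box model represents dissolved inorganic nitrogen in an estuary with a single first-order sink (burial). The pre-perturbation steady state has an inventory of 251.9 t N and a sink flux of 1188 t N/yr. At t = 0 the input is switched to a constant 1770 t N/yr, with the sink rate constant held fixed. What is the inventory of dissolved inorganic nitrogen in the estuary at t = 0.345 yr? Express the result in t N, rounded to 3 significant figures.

Residence time τ = M₀/F₀ = 0.2120 yr. The eventual steady state is M_∞ = M₀·(F₁/F₀) = 251.9 × 1770/1188 = 375.31 t N.
The anomaly ΔM(t) = M(t) − M_∞ decays as ΔM₀·e^(−t/τ) with ΔM₀ = 251.9 − 375.31 = −123.4 t N.
At t = 0.345 yr, e^(−t/τ) = e^(−1.627) = 0.1965, so ΔM = −24.25 t N and M = 375.31 − 24.25 = 351.06 t N.

351 t N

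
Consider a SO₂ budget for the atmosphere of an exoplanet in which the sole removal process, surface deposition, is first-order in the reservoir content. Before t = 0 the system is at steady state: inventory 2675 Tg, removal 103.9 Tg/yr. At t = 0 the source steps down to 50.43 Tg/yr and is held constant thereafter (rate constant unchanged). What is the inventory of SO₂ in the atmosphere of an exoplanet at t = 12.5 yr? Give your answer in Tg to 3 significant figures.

2150 Tg

The sink rate constant is k = F₀/M₀ = 103.9/2675 = 0.03884 yr⁻¹.
Solving dM/dt = F₁ − kM with M(0) = M₀ gives M(t) = F₁/k + (M₀ − F₁/k)·e^(−kt).
F₁/k = 50.43/0.03884 = 1298.4 Tg; kt = 0.03884 × 12.5 = 0.4855, e^(−kt) = 0.6154.
M(12.5) = 1298.4 + (2675 − 1298.4) × 0.6154 = 1298.4 + 847.2 = 2145.5 Tg.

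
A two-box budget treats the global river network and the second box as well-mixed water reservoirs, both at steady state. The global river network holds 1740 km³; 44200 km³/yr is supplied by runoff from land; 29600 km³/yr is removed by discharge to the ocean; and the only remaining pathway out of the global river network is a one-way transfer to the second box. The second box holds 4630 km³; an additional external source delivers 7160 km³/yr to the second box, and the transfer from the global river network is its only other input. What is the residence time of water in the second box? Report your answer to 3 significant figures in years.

0.213 yr

Balance the global river network: ΣF_in = 44200 km³/yr.
Transfer to the second box = ΣF_in − (29600) = 14600 km³/yr.
Total input to the second box = 14600 + 7160 = 21760 km³/yr; at steady state this equals its total output.
τ = M / F = 4630 / 21760 = 0.2128 yr.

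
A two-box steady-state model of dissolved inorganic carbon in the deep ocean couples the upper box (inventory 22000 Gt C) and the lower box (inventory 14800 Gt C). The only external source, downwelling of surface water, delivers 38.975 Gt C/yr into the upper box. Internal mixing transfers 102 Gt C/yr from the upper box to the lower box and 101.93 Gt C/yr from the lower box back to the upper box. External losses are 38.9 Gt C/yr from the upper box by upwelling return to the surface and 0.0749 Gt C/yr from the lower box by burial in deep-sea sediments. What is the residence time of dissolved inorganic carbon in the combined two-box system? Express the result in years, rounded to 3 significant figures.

For the system as a whole, the A↔B exchange is internal and contributes nothing to the throughput; only the external sinks remove mass.
M_total = 22000 + 14800 = 36800 Gt C.
ΣF_external_out = 38.9 + 0.0749 = 38.975 Gt C/yr.
τ = M_total / ΣF_ext = 36800 / 38.975 = 944.2 yr.

944 yr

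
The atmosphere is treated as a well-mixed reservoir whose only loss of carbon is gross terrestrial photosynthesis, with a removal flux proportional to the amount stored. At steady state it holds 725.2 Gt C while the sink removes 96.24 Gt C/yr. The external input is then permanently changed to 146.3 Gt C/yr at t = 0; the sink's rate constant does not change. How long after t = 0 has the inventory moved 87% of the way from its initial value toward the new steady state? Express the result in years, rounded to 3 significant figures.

τ = M₀/F₀ = 725.2/96.24 = 7.535 yr.
The remaining gap fraction is e^(−t/τ); 87% covered ⇒ e^(−t/τ) = 0.130.
t = −τ ln(0.130) = 7.535 × 2.040 = 15.37 yr.

15.4 yr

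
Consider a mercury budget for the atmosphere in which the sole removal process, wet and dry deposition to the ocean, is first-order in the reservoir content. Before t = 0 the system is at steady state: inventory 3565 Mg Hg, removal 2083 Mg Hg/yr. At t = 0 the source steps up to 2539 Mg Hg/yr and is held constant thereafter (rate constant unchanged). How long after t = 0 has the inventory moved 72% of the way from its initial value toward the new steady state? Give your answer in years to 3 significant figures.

2.18 yr

τ = M₀/F₀ = 3565/2083 = 1.711 yr.
The remaining gap fraction is e^(−t/τ); 72% covered ⇒ e^(−t/τ) = 0.280.
t = −τ ln(0.280) = 1.711 × 1.273 = 2.179 yr.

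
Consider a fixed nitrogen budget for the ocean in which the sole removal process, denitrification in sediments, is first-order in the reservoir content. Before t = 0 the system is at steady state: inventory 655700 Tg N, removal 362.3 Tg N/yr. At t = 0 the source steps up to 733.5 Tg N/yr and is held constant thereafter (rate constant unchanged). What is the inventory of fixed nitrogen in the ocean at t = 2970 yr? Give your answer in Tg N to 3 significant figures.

1.20×10^6 Tg N

Residence time τ = M₀/F₀ = 1810 yr. The eventual steady state is M_∞ = M₀·(F₁/F₀) = 655700 × 733.5/362.3 = 1.3275×10^6 Tg N.
The anomaly ΔM(t) = M(t) − M_∞ decays as ΔM₀·e^(−t/τ) with ΔM₀ = 655700 − 1.3275×10^6 = −671800 Tg N.
At t = 2970 yr, e^(−t/τ) = e^(−1.641) = 0.1938, so ΔM = −130200 Tg N and M = 1.3275×10^6 − 130200 = 1.1973×10^6 Tg N.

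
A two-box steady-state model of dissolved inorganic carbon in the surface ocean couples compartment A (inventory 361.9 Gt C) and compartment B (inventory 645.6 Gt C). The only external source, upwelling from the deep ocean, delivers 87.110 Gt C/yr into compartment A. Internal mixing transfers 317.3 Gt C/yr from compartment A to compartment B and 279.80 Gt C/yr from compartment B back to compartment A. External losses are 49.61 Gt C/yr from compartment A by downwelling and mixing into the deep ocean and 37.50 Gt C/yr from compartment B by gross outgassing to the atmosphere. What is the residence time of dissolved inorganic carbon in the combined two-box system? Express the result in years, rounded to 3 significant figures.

For the system as a whole, the A↔B exchange is internal and contributes nothing to the throughput; only the external sinks remove mass.
M_total = 361.9 + 645.6 = 1007.5 Gt C.
ΣF_external_out = 49.61 + 37.50 = 87.110 Gt C/yr.
τ = M_total / ΣF_ext = 1007.5 / 87.110 = 11.57 yr.

11.6 yr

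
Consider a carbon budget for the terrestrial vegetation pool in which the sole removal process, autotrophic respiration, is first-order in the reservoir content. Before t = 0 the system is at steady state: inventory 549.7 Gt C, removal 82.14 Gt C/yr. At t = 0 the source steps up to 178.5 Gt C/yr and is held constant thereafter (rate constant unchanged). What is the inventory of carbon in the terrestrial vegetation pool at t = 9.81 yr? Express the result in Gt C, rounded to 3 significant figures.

1050 Gt C

The sink rate constant is k = F₀/M₀ = 82.14/549.7 = 0.1494 yr⁻¹.
Solving dM/dt = F₁ − kM with M(0) = M₀ gives M(t) = F₁/k + (M₀ − F₁/k)·e^(−kt).
F₁/k = 178.5/0.1494 = 1194.6 Gt C; kt = 0.1494 × 9.81 = 1.466, e^(−kt) = 0.2309.
M(9.81) = 1194.6 + (549.7 − 1194.6) × 0.2309 = 1194.6 − 148.9 = 1045.7 Gt C.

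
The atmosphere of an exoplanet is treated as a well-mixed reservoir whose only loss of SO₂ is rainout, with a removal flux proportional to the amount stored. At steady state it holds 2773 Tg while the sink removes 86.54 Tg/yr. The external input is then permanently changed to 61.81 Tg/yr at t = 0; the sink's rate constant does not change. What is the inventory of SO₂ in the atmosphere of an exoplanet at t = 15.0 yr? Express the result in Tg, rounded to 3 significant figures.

The sink rate constant is k = F₀/M₀ = 86.54/2773 = 0.03121 yr⁻¹.
Solving dM/dt = F₁ − kM with M(0) = M₀ gives M(t) = F₁/k + (M₀ − F₁/k)·e^(−kt).
F₁/k = 61.81/0.03121 = 1980.6 Tg; kt = 0.03121 × 15.0 = 0.4681, e^(−kt) = 0.6262.
M(15.0) = 1980.6 + (2773 − 1980.6) × 0.6262 = 1980.6 + 496.2 = 2476.8 Tg.

2480 Tg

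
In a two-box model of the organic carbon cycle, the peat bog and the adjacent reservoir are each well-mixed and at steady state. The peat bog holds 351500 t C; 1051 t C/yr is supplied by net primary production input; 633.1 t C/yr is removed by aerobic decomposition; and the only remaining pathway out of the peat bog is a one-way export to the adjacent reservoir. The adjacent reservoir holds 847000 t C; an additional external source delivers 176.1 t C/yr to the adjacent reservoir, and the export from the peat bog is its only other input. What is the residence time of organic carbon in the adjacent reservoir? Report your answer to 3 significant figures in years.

1430 yr

Balance the peat bog: ΣF_in = 1051.0 t C/yr.
Export to the adjacent reservoir = ΣF_in − (633.1) = 417.90 t C/yr.
Total input to the adjacent reservoir = 417.90 + 176.1 = 594.00 t C/yr; at steady state this equals its total output.
τ = M / F = 847000 / 594.00 = 1426 yr.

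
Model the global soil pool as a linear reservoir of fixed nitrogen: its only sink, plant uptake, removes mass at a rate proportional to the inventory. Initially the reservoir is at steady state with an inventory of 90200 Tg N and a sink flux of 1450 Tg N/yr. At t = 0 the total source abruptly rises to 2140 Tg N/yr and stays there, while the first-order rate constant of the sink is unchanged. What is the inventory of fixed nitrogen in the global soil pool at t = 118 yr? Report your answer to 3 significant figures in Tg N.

127000 Tg N

The sink rate constant is k = F₀/M₀ = 1450/90200 = 0.01608 yr⁻¹.
Solving dM/dt = F₁ − kM with M(0) = M₀ gives M(t) = F₁/k + (M₀ − F₁/k)·e^(−kt).
F₁/k = 2140/0.01608 = 133120 Tg N; kt = 0.01608 × 118 = 1.897, e^(−kt) = 0.1500.
M(118) = 133120 + (90200 − 133120) × 0.1500 = 133120 − 6440 = 126680 Tg N.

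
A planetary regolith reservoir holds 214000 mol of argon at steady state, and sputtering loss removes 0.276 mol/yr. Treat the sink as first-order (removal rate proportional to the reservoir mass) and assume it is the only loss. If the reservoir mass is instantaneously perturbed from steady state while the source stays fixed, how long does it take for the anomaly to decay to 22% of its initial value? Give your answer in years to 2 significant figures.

1.2×10^6 yr

For a linear reservoir the anomaly decays as exp(−t/τ) with τ = M/F = 214000/0.276 = 775400 yr.
exp(−t/τ) = 0.22 ⇒ t = −τ ln(0.22) = 775400 × 1.514 = 1.174×10^6 yr.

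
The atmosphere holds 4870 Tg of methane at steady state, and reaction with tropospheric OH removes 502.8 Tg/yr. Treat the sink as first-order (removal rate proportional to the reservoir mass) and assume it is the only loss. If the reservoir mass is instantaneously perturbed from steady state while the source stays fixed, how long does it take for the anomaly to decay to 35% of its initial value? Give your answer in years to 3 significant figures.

For a linear reservoir the anomaly decays as exp(−t/τ) with τ = M/F = 4870/502.8 = 9.686 yr.
exp(−t/τ) = 0.35 ⇒ t = −τ ln(0.35) = 9.686 × 1.050 = 10.17 yr.

10.2 yr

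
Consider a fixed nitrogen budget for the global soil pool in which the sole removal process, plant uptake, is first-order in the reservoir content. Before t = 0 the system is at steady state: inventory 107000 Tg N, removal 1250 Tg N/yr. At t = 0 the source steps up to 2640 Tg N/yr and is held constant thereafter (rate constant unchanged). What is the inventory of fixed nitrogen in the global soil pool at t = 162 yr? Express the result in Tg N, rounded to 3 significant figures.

208000 Tg N

The sink rate constant is k = F₀/M₀ = 1250/107000 = 0.01168 yr⁻¹.
Solving dM/dt = F₁ − kM with M(0) = M₀ gives M(t) = F₁/k + (M₀ − F₁/k)·e^(−kt).
F₁/k = 2640/0.01168 = 225980 Tg N; kt = 0.01168 × 162 = 1.893, e^(−kt) = 0.1507.
M(162) = 225980 + (107000 − 225980) × 0.1507 = 225980 − 17930 = 208050 Tg N.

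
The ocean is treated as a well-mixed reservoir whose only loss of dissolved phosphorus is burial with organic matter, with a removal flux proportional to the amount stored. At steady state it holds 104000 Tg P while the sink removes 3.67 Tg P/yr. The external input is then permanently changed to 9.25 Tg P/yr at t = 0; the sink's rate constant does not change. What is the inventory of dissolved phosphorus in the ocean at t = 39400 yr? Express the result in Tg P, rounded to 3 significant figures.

τ = M₀/F₀ = 104000/3.67 = 28340 yr; rate constant k = 1/τ.
New steady state M_∞ = F₁/k = F₁·τ = 9.25 × 28340 = 262130 Tg P.
M(t) = M_∞ + (M₀ − M_∞)·e^(−t/τ); t/τ = 39400/28340 = 1.390, so e^(−t/τ) = 0.2490.
M(t) = 262130 − 158100 × 0.2490 = 222750 Tg P.

223000 Tg P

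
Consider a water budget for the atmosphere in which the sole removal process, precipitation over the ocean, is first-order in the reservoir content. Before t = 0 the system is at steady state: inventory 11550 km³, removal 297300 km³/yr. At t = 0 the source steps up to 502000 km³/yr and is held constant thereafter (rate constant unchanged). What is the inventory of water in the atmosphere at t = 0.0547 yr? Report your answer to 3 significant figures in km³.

17600 km³

Residence time τ = M₀/F₀ = 0.03885 yr. The eventual steady state is M_∞ = M₀·(F₁/F₀) = 11550 × 502000/297300 = 19503 km³.
The anomaly ΔM(t) = M(t) − M_∞ decays as ΔM₀·e^(−t/τ) with ΔM₀ = 11550 − 19503 = −7953 km³.
At t = 0.0547 yr, e^(−t/τ) = e^(−1.408) = 0.2446, so ΔM = −1945 km³ and M = 19503 − 1945 = 17557 km³.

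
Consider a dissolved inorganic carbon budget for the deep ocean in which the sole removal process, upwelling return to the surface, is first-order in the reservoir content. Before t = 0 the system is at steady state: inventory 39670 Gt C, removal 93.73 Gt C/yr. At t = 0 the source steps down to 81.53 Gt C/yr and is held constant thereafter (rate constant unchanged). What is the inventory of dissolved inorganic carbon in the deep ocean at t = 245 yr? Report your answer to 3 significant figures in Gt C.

37400 Gt C

Residence time τ = M₀/F₀ = 423.2 yr. The eventual steady state is M_∞ = M₀·(F₁/F₀) = 39670 × 81.53/93.73 = 34507 Gt C.
The anomaly ΔM(t) = M(t) − M_∞ decays as ΔM₀·e^(−t/τ) with ΔM₀ = 39670 − 34507 = 5163 Gt C.
At t = 245 yr, e^(−t/τ) = e^(−0.5789) = 0.5605, so ΔM = 2894 Gt C and M = 34507 + 2894 = 37401 Gt C.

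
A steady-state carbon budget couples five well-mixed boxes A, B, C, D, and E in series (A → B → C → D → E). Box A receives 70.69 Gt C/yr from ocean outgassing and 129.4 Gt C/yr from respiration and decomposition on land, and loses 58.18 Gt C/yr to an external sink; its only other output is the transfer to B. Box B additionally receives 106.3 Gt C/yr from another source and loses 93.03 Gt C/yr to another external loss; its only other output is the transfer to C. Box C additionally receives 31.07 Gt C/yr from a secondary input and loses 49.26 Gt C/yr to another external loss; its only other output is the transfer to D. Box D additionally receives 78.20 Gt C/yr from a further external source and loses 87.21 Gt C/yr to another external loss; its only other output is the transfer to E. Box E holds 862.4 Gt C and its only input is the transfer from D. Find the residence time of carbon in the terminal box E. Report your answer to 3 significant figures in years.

6.74 yr

Box A: F(A→B) = (70.69 + 129.4) − 58.18 = 141.91 Gt C/yr.
Box B: F(B→C) = (141.91 + 106.3) − 93.03 = 155.18 Gt C/yr.
Box C: F(C→D) = (155.18 + 31.07) − 49.26 = 136.99 Gt C/yr.
Box D: F(D→E) = (136.99 + 78.20) − 87.21 = 127.98 Gt C/yr.
Box E throughput = its input = 127.98 Gt C/yr; τ = 862.4 / 127.98 = 6.739 yr.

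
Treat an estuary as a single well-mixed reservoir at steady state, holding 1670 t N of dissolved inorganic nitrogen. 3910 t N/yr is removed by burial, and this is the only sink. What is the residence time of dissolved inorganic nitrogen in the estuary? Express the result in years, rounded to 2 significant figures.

τ = M / F = 1670 / 3910 = 0.4271 yr.

0.43 yr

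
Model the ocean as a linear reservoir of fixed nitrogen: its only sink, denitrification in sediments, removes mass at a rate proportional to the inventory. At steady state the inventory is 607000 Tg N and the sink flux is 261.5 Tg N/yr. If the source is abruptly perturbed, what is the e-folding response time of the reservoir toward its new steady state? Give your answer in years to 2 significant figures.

For a linear reservoir the response time equals the residence time τ = M/F.
τ = 607000 / 261.5 = 2321 yr.

2300 yr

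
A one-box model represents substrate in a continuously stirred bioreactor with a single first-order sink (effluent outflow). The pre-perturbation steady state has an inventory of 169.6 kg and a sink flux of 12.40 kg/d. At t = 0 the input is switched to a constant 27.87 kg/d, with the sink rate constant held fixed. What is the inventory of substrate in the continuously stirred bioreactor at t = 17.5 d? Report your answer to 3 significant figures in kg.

322 kg

The sink rate constant is k = F₀/M₀ = 12.40/169.6 = 0.07311 d⁻¹.
Solving dM/dt = F₁ − kM with M(0) = M₀ gives M(t) = F₁/k + (M₀ − F₁/k)·e^(−kt).
F₁/k = 27.87/0.07311 = 381.19 kg; kt = 0.07311 × 17.5 = 1.279, e^(−kt) = 0.2782.
M(17.5) = 381.19 + (169.6 − 381.19) × 0.2782 = 381.19 − 58.86 = 322.33 kg.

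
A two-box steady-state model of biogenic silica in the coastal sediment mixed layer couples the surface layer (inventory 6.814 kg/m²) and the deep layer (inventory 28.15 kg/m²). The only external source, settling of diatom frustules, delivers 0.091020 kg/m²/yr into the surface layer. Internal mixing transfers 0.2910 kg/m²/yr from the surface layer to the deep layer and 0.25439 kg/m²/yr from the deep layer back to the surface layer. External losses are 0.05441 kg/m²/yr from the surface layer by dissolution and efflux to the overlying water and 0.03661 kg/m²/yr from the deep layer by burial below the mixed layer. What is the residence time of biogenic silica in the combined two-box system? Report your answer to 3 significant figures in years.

Treat the two boxes together as one reservoir: the mixing fluxes between them are internal recycling, so τ = ΣM / Σ(external losses).
M_total = 6.814 + 28.15 = 34.964 kg/m².
ΣF_external_out = 0.05441 + 0.03661 = 0.091020 kg/m²/yr.
τ = M_total / ΣF_ext = 34.964 / 0.091020 = 384.1 yr.

384 yr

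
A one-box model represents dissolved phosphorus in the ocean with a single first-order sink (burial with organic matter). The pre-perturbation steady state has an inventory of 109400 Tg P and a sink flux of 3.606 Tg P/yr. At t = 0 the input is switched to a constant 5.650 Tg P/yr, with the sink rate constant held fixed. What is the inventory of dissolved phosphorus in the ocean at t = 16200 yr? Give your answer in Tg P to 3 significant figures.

The sink rate constant is k = F₀/M₀ = 3.606/109400 = 3.296×10^-5 yr⁻¹.
Solving dM/dt = F₁ − kM with M(0) = M₀ gives M(t) = F₁/k + (M₀ − F₁/k)·e^(−kt).
F₁/k = 5.650/3.296×10^-5 = 171410 Tg P; kt = 3.296×10^-5 × 16200 = 0.5340, e^(−kt) = 0.5863.
M(16200) = 171410 + (109400 − 171410) × 0.5863 = 171410 − 36360 = 135060 Tg P.

135000 Tg P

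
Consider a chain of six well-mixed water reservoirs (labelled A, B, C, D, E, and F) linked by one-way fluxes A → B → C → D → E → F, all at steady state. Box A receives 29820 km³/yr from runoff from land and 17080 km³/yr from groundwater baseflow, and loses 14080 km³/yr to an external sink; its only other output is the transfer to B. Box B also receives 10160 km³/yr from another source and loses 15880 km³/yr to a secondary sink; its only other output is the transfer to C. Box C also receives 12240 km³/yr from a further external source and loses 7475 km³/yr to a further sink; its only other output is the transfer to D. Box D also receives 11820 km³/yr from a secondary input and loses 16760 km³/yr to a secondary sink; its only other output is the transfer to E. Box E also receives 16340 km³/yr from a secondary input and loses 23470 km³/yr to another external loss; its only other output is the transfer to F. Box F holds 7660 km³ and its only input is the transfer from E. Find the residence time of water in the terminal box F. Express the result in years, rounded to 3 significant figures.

0.387 yr

Box A: F(A→B) = (29820 + 17080) − 14080 = 32820 km³/yr.
Box B: F(B→C) = (32820 + 10160) − 15880 = 27100 km³/yr.
Box C: F(C→D) = (27100 + 12240) − 7475 = 31865 km³/yr.
Box D: F(D→E) = (31865 + 11820) − 16760 = 26925 km³/yr.
Box E: F(E→F) = (26925 + 16340) − 23470 = 19795 km³/yr.
Box F throughput = its input = 19795 km³/yr; τ = 7660 / 19795 = 0.3870 yr.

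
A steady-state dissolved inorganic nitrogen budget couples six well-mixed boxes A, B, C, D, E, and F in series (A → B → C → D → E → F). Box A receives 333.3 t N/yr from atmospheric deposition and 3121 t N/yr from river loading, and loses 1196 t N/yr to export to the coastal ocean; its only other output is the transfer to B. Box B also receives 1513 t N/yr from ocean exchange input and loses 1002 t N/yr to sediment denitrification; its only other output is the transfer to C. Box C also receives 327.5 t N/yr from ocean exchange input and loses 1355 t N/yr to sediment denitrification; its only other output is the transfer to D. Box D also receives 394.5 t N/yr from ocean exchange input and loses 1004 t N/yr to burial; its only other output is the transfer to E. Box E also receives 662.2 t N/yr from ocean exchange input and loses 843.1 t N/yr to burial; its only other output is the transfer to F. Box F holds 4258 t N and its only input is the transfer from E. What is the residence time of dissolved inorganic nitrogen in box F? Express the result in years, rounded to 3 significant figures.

4.48 yr

Box A: F(A→B) = (333.3 + 3121) − 1196 = 2258.3 t N/yr.
Box B: F(B→C) = (2258.3 + 1513) − 1002 = 2769.3 t N/yr.
Box C: F(C→D) = (2769.3 + 327.5) − 1355 = 1741.8 t N/yr.
Box D: F(D→E) = (1741.8 + 394.5) − 1004 = 1132.3 t N/yr.
Box E: F(E→F) = (1132.3 + 662.2) − 843.1 = 951.40 t N/yr.
Box F throughput = its input = 951.40 t N/yr; τ = 4258 / 951.40 = 4.476 yr.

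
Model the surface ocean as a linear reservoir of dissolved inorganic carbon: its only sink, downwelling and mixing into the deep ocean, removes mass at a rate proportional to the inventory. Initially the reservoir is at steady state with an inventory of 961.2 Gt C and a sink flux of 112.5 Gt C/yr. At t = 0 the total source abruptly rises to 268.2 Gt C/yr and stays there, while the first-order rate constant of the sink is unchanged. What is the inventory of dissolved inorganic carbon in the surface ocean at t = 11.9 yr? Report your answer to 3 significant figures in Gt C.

1960 Gt C

The sink rate constant is k = F₀/M₀ = 112.5/961.2 = 0.1170 yr⁻¹.
Solving dM/dt = F₁ − kM with M(0) = M₀ gives M(t) = F₁/k + (M₀ − F₁/k)·e^(−kt).
F₁/k = 268.2/0.1170 = 2291.5 Gt C; kt = 0.1170 × 11.9 = 1.393, e^(−kt) = 0.2484.
M(11.9) = 2291.5 + (961.2 − 2291.5) × 0.2484 = 2291.5 − 330.4 = 1961.1 Gt C.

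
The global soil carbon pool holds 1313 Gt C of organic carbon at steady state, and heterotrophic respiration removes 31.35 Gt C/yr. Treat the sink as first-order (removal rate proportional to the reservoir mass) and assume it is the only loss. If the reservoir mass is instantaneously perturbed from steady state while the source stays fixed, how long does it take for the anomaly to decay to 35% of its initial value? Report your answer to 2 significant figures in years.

For a linear reservoir the anomaly decays as exp(−t/τ) with τ = M/F = 1313/31.35 = 41.88 yr.
exp(−t/τ) = 0.35 ⇒ t = −τ ln(0.35) = 41.88 × 1.050 = 43.97 yr.

44 yr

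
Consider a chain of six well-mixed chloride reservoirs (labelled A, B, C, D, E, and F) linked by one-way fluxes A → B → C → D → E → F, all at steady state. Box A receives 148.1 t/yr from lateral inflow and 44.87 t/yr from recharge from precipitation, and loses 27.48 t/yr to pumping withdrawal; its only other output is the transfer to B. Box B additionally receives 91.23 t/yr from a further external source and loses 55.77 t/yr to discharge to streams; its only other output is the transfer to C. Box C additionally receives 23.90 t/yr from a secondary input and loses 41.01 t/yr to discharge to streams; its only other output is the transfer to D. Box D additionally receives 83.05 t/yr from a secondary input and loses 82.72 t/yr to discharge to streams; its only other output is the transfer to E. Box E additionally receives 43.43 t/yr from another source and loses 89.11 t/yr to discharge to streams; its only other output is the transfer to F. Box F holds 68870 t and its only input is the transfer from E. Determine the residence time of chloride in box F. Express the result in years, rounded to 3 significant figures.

497 yr

Box A: F(A→B) = (148.1 + 44.87) − 27.48 = 165.49 t/yr.
Box B: F(B→C) = (165.49 + 91.23) − 55.77 = 200.95 t/yr.
Box C: F(C→D) = (200.95 + 23.90) − 41.01 = 183.84 t/yr.
Box D: F(D→E) = (183.84 + 83.05) − 82.72 = 184.17 t/yr.
Box E: F(E→F) = (184.17 + 43.43) − 89.11 = 138.49 t/yr.
Box F throughput = its input = 138.49 t/yr; τ = 68870 / 138.49 = 497.3 yr.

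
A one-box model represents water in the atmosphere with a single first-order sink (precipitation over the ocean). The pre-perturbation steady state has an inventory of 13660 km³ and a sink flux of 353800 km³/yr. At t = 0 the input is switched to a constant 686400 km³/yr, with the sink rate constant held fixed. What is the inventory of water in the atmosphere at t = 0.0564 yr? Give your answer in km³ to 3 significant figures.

23500 km³

The sink rate constant is k = F₀/M₀ = 353800/13660 = 25.90 yr⁻¹.
Solving dM/dt = F₁ − kM with M(0) = M₀ gives M(t) = F₁/k + (M₀ − F₁/k)·e^(−kt).
F₁/k = 686400/25.90 = 26501 km³; kt = 25.90 × 0.0564 = 1.461, e^(−kt) = 0.2321.
M(0.0564) = 26501 + (13660 − 26501) × 0.2321 = 26501 − 2980 = 23522 km³.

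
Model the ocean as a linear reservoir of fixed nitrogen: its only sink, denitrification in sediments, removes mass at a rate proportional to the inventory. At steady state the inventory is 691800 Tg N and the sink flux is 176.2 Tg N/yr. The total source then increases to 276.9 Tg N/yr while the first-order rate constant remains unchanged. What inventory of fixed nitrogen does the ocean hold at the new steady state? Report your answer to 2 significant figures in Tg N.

Rate constant k = F/M = 176.2 / 691800 = 0.0002547 yr⁻¹.
At the new steady state, source = k·M_new ⇒ M_new = 276.9 / 0.0002547 = 1.087×10^6 Tg N.
(Equivalently M_new = M × F_new/F_old = 691800 × 276.9/176.2.)

1.1×10^6 Tg N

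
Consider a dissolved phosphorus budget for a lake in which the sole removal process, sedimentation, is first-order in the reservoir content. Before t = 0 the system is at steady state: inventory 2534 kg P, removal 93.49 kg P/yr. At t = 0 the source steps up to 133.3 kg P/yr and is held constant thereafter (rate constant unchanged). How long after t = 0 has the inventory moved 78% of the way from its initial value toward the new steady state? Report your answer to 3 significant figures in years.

41.0 yr

τ = M₀/F₀ = 2534/93.49 = 27.10 yr.
The remaining gap fraction is e^(−t/τ); 78% covered ⇒ e^(−t/τ) = 0.220.
t = −τ ln(0.220) = 27.10 × 1.514 = 41.04 yr.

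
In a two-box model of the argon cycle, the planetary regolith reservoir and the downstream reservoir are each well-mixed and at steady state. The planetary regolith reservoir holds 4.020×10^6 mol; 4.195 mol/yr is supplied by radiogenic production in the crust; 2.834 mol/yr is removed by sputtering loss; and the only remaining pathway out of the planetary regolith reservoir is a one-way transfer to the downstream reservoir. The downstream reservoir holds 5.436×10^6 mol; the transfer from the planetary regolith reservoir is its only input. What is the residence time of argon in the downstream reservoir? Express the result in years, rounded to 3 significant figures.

Balance the planetary regolith reservoir: ΣF_in = 4.1950 mol/yr.
Transfer to the downstream reservoir = ΣF_in − (2.834) = 1.3610 mol/yr.
At steady state the output of the downstream reservoir equals its input, 1.3610 mol/yr.
τ = M / F = 5.436×10^6 / 1.3610 = 3.994×10^6 yr.

3.99×10^6 yr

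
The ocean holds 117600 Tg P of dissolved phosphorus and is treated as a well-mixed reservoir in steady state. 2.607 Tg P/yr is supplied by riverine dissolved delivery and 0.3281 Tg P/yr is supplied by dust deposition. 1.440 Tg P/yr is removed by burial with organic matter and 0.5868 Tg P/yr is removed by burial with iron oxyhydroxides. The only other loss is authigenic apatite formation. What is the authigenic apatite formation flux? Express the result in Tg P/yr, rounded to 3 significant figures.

At steady state ΣF_in = ΣF_out.
ΣF_in = 2.607 + 0.3281 = 2.9351 Tg P/yr.
Authigenic apatite formation flux = ΣF_in − (1.440 + 0.5868) = 2.9351 − 2.027 = 0.9083 Tg P/yr.

0.908 Tg P/yr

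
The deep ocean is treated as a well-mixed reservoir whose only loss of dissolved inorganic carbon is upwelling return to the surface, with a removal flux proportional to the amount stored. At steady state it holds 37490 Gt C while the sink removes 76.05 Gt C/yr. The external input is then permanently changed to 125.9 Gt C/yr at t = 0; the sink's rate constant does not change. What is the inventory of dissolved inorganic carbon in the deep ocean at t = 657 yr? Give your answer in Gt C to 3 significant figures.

55600 Gt C

Residence time τ = M₀/F₀ = 493.0 yr. The eventual steady state is M_∞ = M₀·(F₁/F₀) = 37490 × 125.9/76.05 = 62064 Gt C.
The anomaly ΔM(t) = M(t) − M_∞ decays as ΔM₀·e^(−t/τ) with ΔM₀ = 37490 − 62064 = −24570 Gt C.
At t = 657 yr, e^(−t/τ) = e^(−1.333) = 0.2638, so ΔM = −6481 Gt C and M = 62064 − 6481 = 55583 Gt C.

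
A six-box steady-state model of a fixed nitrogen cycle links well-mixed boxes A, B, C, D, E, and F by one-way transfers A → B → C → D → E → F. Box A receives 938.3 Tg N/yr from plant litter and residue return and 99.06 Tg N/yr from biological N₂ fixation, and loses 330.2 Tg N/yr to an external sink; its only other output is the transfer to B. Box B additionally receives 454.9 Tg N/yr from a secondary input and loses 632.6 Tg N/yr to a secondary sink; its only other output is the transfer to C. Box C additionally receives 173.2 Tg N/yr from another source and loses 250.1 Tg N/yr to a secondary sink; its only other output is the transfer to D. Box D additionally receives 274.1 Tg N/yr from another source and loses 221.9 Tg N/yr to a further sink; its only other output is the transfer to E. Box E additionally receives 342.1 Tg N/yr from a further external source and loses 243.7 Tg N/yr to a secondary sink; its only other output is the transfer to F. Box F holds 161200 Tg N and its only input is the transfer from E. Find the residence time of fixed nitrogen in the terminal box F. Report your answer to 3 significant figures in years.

267 yr

Box A: F(A→B) = (938.3 + 99.06) − 330.2 = 707.16 Tg N/yr.
Box B: F(B→C) = (707.16 + 454.9) − 632.6 = 529.46 Tg N/yr.
Box C: F(C→D) = (529.46 + 173.2) − 250.1 = 452.56 Tg N/yr.
Box D: F(D→E) = (452.56 + 274.1) − 221.9 = 504.76 Tg N/yr.
Box E: F(E→F) = (504.76 + 342.1) − 243.7 = 603.16 Tg N/yr.
Box F throughput = its input = 603.16 Tg N/yr; τ = 161200 / 603.16 = 267.3 yr.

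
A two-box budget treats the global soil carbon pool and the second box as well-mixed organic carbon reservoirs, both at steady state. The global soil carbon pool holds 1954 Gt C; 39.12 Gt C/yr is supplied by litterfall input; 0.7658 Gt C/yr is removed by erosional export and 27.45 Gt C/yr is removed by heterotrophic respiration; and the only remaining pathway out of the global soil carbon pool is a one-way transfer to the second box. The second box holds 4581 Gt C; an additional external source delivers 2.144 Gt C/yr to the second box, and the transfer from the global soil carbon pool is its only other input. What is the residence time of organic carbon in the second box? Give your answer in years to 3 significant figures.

351 yr

Balance the global soil carbon pool: ΣF_in = 39.120 Gt C/yr.
Transfer to the second box = ΣF_in − (0.7658 + 27.45) = 10.904 Gt C/yr.
Total input to the second box = 10.904 + 2.144 = 13.048 Gt C/yr; at steady state this equals its total output.
τ = M / F = 4581 / 13.048 = 351.1 yr.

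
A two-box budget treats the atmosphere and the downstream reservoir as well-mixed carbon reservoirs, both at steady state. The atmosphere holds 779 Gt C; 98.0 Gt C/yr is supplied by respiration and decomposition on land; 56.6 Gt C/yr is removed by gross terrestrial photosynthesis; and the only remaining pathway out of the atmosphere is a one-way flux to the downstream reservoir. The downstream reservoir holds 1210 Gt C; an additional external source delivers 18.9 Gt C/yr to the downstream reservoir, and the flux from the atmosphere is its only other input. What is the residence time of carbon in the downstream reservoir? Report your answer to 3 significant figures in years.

Balance the atmosphere: ΣF_in = 98.000 Gt C/yr.
Flux to the downstream reservoir = ΣF_in − (56.6) = 41.400 Gt C/yr.
Total input to the downstream reservoir = 41.400 + 18.9 = 60.300 Gt C/yr; at steady state this equals its total output.
τ = M / F = 1210 / 60.300 = 20.07 yr.

20.1 yr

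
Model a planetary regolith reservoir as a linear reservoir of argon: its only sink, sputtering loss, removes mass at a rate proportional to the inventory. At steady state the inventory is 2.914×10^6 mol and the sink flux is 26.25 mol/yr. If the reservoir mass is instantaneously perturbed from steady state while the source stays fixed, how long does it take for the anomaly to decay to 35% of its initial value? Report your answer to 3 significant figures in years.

For a linear reservoir the anomaly decays as exp(−t/τ) with τ = M/F = 2.914×10^6/26.25 = 111000 yr.
exp(−t/τ) = 0.35 ⇒ t = −τ ln(0.35) = 111000 × 1.050 = 116500 yr.

117000 yr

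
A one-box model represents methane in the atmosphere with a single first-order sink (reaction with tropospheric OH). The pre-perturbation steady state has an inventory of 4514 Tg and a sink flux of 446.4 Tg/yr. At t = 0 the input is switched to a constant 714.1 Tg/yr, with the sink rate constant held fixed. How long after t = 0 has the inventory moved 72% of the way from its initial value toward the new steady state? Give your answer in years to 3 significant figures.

τ = M₀/F₀ = 4514/446.4 = 10.11 yr.
The remaining gap fraction is e^(−t/τ); 72% covered ⇒ e^(−t/τ) = 0.280.
t = −τ ln(0.280) = 10.11 × 1.273 = 12.87 yr.

12.9 yr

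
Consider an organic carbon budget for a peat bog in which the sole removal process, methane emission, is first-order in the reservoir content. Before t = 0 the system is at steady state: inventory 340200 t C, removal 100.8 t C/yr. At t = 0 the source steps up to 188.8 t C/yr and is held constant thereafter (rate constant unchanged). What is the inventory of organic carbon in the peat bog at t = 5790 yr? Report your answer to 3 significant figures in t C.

τ = M₀/F₀ = 340200/100.8 = 3375 yr; rate constant k = 1/τ.
New steady state M_∞ = F₁/k = F₁·τ = 188.8 × 3375 = 637200 t C.
M(t) = M_∞ + (M₀ − M_∞)·e^(−t/τ); t/τ = 5790/3375 = 1.716, so e^(−t/τ) = 0.1799.
M(t) = 637200 − 297000 × 0.1799 = 583780 t C.

584000 t C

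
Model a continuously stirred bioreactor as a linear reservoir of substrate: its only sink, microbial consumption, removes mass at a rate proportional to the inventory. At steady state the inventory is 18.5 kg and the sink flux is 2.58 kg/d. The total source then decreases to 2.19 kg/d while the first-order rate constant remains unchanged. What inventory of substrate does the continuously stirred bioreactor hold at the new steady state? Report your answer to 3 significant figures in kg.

Rate constant k = F/M = 2.58 / 18.5 = 0.1395 d⁻¹.
At the new steady state, source = k·M_new ⇒ M_new = 2.19 / 0.1395 = 15.70 kg.
(Equivalently M_new = M × F_new/F_old = 18.5 × 2.19/2.58.)

15.7 kg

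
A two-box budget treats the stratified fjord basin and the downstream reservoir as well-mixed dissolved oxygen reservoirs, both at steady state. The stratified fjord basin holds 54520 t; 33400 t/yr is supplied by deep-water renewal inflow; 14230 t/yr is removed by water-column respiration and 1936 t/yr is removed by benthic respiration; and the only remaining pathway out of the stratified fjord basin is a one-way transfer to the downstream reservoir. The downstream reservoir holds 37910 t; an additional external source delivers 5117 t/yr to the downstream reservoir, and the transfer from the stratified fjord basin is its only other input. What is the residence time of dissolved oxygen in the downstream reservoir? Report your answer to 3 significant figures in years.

1.70 yr

Balance the stratified fjord basin: ΣF_in = 33400 t/yr.
Transfer to the downstream reservoir = ΣF_in − (14230 + 1936) = 17234 t/yr.
Total input to the downstream reservoir = 17234 + 5117 = 22351 t/yr; at steady state this equals its total output.
τ = M / F = 37910 / 22351 = 1.696 yr.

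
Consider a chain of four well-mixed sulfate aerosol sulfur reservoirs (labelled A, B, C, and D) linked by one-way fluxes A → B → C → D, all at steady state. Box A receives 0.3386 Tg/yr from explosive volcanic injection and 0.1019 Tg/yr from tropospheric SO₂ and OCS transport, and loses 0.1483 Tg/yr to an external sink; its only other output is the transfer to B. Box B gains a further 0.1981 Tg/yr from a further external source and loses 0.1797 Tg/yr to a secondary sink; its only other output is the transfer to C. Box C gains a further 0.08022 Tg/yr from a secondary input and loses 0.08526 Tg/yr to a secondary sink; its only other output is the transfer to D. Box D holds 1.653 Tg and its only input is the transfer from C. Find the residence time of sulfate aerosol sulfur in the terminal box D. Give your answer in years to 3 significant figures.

Box A: F(A→B) = (0.3386 + 0.1019) − 0.1483 = 0.29220 Tg/yr.
Box B: F(B→C) = (0.29220 + 0.1981) − 0.1797 = 0.31060 Tg/yr.
Box C: F(C→D) = (0.31060 + 0.08022) − 0.08526 = 0.30556 Tg/yr.
Box D throughput = its input = 0.30556 Tg/yr; τ = 1.653 / 0.30556 = 5.410 yr.

5.41 yr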